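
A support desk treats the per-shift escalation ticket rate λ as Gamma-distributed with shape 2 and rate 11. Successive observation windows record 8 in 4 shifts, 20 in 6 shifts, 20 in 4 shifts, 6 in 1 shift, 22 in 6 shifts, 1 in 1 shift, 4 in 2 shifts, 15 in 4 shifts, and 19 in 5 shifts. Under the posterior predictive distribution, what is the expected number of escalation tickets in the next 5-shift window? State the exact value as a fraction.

Total count: 8 + 20 + 20 + 6 + 22 + 1 + 4 + 15 + 19 = 115.
Total exposure: 4 + 6 + 4 + 1 + 6 + 1 + 2 + 4 + 5 = 33 shifts.
By Gamma–Poisson conjugacy, the posterior is Gamma(α + Σx, β + Σt) = Gamma(2 + 115, 11 + 33) = Gamma(117, 44).
Predictive mean over a 5-shift window = T·E[λ|data] = 5·117/44 = 585/44.

585/44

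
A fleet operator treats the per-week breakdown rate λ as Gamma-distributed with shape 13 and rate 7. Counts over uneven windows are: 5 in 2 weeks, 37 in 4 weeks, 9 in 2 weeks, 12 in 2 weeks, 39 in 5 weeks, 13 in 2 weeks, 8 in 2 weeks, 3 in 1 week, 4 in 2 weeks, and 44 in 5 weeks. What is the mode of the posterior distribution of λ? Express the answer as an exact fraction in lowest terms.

93/17

Total count: 5 + 37 + 9 + 12 + 39 + 13 + 8 + 3 + 4 + 44 = 174.
Total exposure: 2 + 4 + 2 + 2 + 5 + 2 + 2 + 1 + 2 + 5 = 27 weeks.
Gamma(α, β) with Poisson data over total exposure Σt gives posterior Gamma(α+Σx, β+Σt) = Gamma(187, 34).
Posterior mode = (α'−1)/β' = 186/34 = 93/17.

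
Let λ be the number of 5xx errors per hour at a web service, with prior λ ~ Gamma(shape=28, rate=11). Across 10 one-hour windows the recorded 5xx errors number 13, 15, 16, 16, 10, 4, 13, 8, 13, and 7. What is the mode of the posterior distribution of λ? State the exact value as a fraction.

142/21

Total count: 13 + 15 + 16 + 16 + 10 + 4 + 13 + 8 + 13 + 7 = 115.
Total exposure: 10 hours.
By Gamma–Poisson conjugacy, the posterior is Gamma(α + Σx, β + Σt) = Gamma(28 + 115, 11 + 10) = Gamma(143, 21).
Posterior mode = (α'−1)/β' = 142/21.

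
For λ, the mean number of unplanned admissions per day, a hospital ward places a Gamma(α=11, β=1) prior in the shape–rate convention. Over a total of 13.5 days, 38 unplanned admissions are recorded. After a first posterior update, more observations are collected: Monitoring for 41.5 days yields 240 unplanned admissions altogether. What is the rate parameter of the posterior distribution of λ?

Total count 38 over total exposure 13.5 days.
After the first batch: Gamma(11 + 38, 1 + 13.5) = Gamma(49, 29/2).
Total count 240 over total exposure 41.5 days.
After the second batch: Gamma(49 + 240, 29/2 + 41.5) = Gamma(289, 56).

56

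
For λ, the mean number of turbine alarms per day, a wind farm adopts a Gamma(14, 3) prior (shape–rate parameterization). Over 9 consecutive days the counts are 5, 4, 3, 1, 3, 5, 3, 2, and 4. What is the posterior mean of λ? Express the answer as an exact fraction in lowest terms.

Total count: 5 + 4 + 3 + 1 + 3 + 5 + 3 + 2 + 4 = 30.
Total exposure: 9 days.
Posterior: α' = 14 + 30 = 44, β' = 3 + 9 = 12.
Posterior mean = α'/β' = 44/12 = 11/3.

11/3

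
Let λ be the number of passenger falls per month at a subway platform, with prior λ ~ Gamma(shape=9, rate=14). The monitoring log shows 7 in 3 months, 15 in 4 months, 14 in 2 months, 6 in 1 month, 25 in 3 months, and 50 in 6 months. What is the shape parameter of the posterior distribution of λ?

126

Total count: 7 + 15 + 14 + 6 + 25 + 50 = 117.
Total exposure: 3 + 4 + 2 + 1 + 3 + 6 = 19 months.
Conjugate update: add total count to the shape and total exposure to the rate, giving Gamma(126, 33).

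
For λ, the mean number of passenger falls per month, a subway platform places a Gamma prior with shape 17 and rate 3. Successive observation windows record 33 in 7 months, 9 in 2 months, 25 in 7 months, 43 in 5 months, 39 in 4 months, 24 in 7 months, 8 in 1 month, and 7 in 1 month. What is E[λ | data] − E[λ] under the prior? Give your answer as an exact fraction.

Total count: 33 + 9 + 25 + 43 + 39 + 24 + 8 + 7 = 188.
Total exposure: 7 + 2 + 7 + 5 + 4 + 7 + 1 + 1 = 34 months.
By Gamma–Poisson conjugacy, the posterior is Gamma(α + Σx, β + Σt) = Gamma(17 + 188, 3 + 34) = Gamma(205, 37).
Posterior mean = 205/37 = 205/37; prior mean = 17/3 = 17/3. Difference = 205/37 − 17/3 = -14/111.

-14/111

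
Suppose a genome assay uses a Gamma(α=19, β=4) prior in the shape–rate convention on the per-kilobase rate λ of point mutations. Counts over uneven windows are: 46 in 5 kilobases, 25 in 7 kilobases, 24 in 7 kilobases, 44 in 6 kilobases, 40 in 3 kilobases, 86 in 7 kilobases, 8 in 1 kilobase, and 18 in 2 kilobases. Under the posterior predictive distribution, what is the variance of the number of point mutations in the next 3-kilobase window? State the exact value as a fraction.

Total count: 46 + 25 + 24 + 44 + 40 + 86 + 8 + 18 = 291.
Total exposure: 5 + 7 + 7 + 6 + 3 + 7 + 1 + 2 = 38 kilobases.
By Gamma–Poisson conjugacy, the posterior is Gamma(α + Σx, β + Σt) = Gamma(19 + 291, 4 + 38) = Gamma(310, 42).
The posterior predictive for a window of length T is Negative Binomial with variance T·α'·(β'+T)/β'² = 3·310·45/1764 = 2325/98.

2325/98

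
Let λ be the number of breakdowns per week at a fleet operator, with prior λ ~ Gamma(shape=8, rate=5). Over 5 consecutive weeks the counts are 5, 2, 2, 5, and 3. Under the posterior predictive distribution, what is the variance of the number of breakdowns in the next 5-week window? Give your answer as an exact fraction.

Total count: 5 + 2 + 2 + 5 + 3 = 17.
Total exposure: 5 weeks.
Gamma(α, β) with Poisson data over total exposure Σt gives posterior Gamma(α+Σx, β+Σt) = Gamma(25, 10).
The posterior predictive for a window of length T is Negative Binomial with variance T·α'·(β'+T)/β'² = 5·25·15/100 = 75/4.

75/4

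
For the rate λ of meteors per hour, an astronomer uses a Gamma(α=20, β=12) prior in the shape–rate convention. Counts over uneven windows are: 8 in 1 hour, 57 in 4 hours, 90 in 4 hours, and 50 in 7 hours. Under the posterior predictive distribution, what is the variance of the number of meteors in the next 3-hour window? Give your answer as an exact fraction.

Total count: 8 + 57 + 90 + 50 = 205.
Total exposure: 1 + 4 + 4 + 7 = 16 hours.
The Gamma prior is conjugate for the Poisson rate, so λ | data ~ Gamma(20+205, 12+16) = Gamma(225, 28).
The posterior predictive for a window of length T is Negative Binomial with variance T·α'·(β'+T)/β'² = 3·225·31/784 = 20925/784.

20925/784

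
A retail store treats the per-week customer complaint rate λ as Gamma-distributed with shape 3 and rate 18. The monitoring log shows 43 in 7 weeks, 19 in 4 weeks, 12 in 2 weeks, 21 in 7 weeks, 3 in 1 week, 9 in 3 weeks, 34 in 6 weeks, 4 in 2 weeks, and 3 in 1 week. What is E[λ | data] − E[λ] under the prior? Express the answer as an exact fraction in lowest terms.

Total count: 43 + 19 + 12 + 21 + 3 + 9 + 34 + 4 + 3 = 148.
Total exposure: 7 + 4 + 2 + 7 + 1 + 3 + 6 + 2 + 1 = 33 weeks.
Posterior: α' = 3 + 148 = 151, β' = 18 + 33 = 51.
Posterior mean = 151/51 = 151/51; prior mean = 3/18 = 1/6. Difference = 151/51 − 1/6 = 95/34.

95/34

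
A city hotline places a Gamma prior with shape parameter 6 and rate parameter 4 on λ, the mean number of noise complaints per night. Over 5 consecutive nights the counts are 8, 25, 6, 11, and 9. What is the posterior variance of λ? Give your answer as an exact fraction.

Total count: 8 + 25 + 6 + 11 + 9 = 59.
Total exposure: 5 nights.
Conjugate update: add total count to the shape and total exposure to the rate, giving Gamma(65, 9).
Posterior variance = α'/β'² = 65/81.

65/81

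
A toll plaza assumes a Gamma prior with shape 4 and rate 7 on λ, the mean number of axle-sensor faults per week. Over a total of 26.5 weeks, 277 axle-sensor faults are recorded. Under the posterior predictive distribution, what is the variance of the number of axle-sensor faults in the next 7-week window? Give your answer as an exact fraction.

Total count 277 over total exposure 26.5 weeks.
Gamma(α, β) with Poisson data over total exposure Σt gives posterior Gamma(α+Σx, β+Σt) = Gamma(281, 67/2).
The posterior predictive for a window of length T is Negative Binomial with variance T·α'·(β'+T)/β'² = 7·281·(81/2)/(4489/4) = 318654/4489.

318654/4489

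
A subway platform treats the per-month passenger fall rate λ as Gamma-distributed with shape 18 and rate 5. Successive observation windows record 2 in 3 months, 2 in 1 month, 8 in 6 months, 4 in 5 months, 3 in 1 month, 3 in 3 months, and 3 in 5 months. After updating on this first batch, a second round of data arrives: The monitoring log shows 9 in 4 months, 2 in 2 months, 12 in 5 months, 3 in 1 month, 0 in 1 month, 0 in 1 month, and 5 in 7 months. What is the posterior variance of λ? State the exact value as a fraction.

37/1250

Total count: 2 + 2 + 8 + 4 + 3 + 3 + 3 = 25.
Total exposure: 3 + 1 + 6 + 5 + 1 + 3 + 5 = 24 months.
After the first batch: Gamma(18 + 25, 5 + 24) = Gamma(43, 29).
Total count: 9 + 2 + 12 + 3 + 0 + 0 + 5 = 31.
Total exposure: 4 + 2 + 5 + 1 + 1 + 1 + 7 = 21 months.
After the second batch: Gamma(43 + 31, 29 + 21) = Gamma(74, 50).
Posterior variance = α'/β'² = 74/2500 = 37/1250.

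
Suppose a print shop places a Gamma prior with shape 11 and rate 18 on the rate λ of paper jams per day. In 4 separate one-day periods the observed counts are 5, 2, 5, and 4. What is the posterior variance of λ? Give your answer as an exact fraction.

Total count: 5 + 2 + 5 + 4 = 16.
Total exposure: 4 days.
Conjugate update: add total count to the shape and total exposure to the rate, giving Gamma(27, 22).
Posterior variance = α'/β'² = 27/484.

27/484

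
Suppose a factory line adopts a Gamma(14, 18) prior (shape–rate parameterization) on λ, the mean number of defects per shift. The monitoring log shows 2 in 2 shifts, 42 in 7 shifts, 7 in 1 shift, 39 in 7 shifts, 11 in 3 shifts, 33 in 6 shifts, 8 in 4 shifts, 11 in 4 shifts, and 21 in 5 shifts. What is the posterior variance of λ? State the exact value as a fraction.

188/3249

Total count: 2 + 42 + 7 + 39 + 11 + 33 + 8 + 11 + 21 = 174.
Total exposure: 2 + 7 + 1 + 7 + 3 + 6 + 4 + 4 + 5 = 39 shifts.
Gamma(α, β) with Poisson data over total exposure Σt gives posterior Gamma(α+Σx, β+Σt) = Gamma(188, 57).
Posterior variance = α'/β'² = 188/3249.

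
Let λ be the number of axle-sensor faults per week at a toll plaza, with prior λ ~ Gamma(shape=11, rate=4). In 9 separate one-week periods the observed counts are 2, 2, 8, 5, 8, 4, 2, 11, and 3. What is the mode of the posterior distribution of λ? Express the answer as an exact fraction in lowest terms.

55/13

Total count: 2 + 2 + 8 + 5 + 8 + 4 + 2 + 11 + 3 = 45.
Total exposure: 9 weeks.
Conjugate update: add total count to the shape and total exposure to the rate, giving Gamma(56, 13).
Posterior mode = (α'−1)/β' = 55/13.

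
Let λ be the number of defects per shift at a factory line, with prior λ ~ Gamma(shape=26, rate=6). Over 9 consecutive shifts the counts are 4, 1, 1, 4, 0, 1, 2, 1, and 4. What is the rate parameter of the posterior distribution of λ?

15

Total count: 4 + 1 + 1 + 4 + 0 + 1 + 2 + 1 + 4 = 18.
Total exposure: 9 shifts.
Conjugate update: add total count to the shape and total exposure to the rate, giving Gamma(44, 15).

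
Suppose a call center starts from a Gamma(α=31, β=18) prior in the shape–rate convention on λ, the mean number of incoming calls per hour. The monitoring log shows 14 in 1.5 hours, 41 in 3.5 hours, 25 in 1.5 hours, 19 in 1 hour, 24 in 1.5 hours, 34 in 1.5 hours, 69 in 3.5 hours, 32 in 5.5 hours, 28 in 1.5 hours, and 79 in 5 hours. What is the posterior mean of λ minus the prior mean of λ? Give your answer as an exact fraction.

Total count: 14 + 41 + 25 + 19 + 24 + 34 + 69 + 32 + 28 + 79 = 365.
Total exposure: 1.5 + 3.5 + 1.5 + 1 + 1.5 + 1.5 + 3.5 + 5.5 + 1.5 + 5 = 26 hours.
Posterior: α' = 31 + 365 = 396, β' = 18 + 26 = 44.
Posterior mean = 396/44 = 9; prior mean = 31/18 = 31/18. Difference = 9 − 31/18 = 131/18.

131/18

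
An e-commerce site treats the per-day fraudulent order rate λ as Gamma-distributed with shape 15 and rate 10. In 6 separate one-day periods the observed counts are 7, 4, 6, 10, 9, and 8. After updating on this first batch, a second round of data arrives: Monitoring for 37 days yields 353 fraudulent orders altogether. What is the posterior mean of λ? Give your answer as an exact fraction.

412/53

Total count: 7 + 4 + 6 + 10 + 9 + 8 = 44.
Total exposure: 6 days.
After the first batch: Gamma(15 + 44, 10 + 6) = Gamma(59, 16).
Total count 353 over total exposure 37 days.
After the second batch: Gamma(59 + 353, 16 + 37) = Gamma(412, 53).
Posterior mean = α'/β' = 412/53.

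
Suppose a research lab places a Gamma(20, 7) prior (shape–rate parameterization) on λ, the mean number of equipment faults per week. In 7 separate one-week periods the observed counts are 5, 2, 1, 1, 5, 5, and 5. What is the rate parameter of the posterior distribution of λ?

14

Total count: 5 + 2 + 1 + 1 + 5 + 5 + 5 = 24.
Total exposure: 7 weeks.
Posterior: α' = 20 + 24 = 44, β' = 7 + 7 = 14.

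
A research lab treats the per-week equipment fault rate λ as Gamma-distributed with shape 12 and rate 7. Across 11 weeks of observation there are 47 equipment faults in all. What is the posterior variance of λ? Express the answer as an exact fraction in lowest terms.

Total count 47 over total exposure 11 weeks.
Conjugate update: add total count to the shape and total exposure to the rate, giving Gamma(59, 18).
Posterior variance = α'/β'² = 59/324.

59/324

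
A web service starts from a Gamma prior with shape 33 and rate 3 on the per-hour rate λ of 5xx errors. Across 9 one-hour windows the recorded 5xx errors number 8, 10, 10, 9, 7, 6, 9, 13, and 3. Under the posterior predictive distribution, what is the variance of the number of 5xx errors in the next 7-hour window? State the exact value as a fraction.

399/4

Total count: 8 + 10 + 10 + 9 + 7 + 6 + 9 + 13 + 3 = 75.
Total exposure: 9 hours.
The Gamma prior is conjugate for the Poisson rate, so λ | data ~ Gamma(33+75, 3+9) = Gamma(108, 12).
The posterior predictive for a window of length T is Negative Binomial with variance T·α'·(β'+T)/β'² = 7·108·19/144 = 399/4.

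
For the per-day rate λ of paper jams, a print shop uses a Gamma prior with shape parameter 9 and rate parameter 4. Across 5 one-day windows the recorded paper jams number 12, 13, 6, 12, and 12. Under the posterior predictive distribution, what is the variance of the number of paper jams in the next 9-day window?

Total count: 12 + 13 + 6 + 12 + 12 = 55.
Total exposure: 5 days.
Gamma(α, β) with Poisson data over total exposure Σt gives posterior Gamma(α+Σx, β+Σt) = Gamma(64, 9).
The posterior predictive for a window of length T is Negative Binomial with variance T·α'·(β'+T)/β'² = 9·64·18/81 = 128.

128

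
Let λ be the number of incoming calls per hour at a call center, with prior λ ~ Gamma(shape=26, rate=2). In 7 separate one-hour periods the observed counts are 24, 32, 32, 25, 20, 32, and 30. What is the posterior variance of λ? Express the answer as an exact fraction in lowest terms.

221/81

Total count: 24 + 32 + 32 + 25 + 20 + 32 + 30 = 195.
Total exposure: 7 hours.
The Gamma prior is conjugate for the Poisson rate, so λ | data ~ Gamma(26+195, 2+7) = Gamma(221, 9).
Posterior variance = α'/β'² = 221/81.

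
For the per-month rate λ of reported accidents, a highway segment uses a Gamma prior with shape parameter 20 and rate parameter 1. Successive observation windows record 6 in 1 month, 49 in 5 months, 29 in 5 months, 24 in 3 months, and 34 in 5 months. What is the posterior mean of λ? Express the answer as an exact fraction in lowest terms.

81/10

Total count: 6 + 49 + 29 + 24 + 34 = 142.
Total exposure: 1 + 5 + 5 + 3 + 5 = 19 months.
Gamma(α, β) with Poisson data over total exposure Σt gives posterior Gamma(α+Σx, β+Σt) = Gamma(162, 20).
Posterior mean = α'/β' = 162/20 = 81/10.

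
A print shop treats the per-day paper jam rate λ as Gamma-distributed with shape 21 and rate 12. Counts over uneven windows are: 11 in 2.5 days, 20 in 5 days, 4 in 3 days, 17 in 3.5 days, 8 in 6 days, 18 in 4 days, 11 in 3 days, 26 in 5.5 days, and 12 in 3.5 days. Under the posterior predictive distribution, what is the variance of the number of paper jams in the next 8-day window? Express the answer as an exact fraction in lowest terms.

259/9

Total count: 11 + 20 + 4 + 17 + 8 + 18 + 11 + 26 + 12 = 127.
Total exposure: 2.5 + 5 + 3 + 3.5 + 6 + 4 + 3 + 5.5 + 3.5 = 36 days.
Posterior: α' = 21 + 127 = 148, β' = 12 + 36 = 48.
The posterior predictive for a window of length T is Negative Binomial with variance T·α'·(β'+T)/β'² = 8·148·56/2304 = 259/9.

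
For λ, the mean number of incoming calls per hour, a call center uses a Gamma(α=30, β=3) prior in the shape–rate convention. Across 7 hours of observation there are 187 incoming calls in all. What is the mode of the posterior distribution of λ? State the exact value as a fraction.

108/5

Total count 187 over total exposure 7 hours.
Conjugate update: add total count to the shape and total exposure to the rate, giving Gamma(217, 10).
Posterior mode = (α'−1)/β' = 216/10 = 108/5.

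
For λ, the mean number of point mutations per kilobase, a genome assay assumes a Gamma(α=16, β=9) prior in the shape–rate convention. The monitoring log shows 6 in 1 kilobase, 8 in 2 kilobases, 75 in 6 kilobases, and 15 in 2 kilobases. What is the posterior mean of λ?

6

Total count: 6 + 8 + 75 + 15 = 104.
Total exposure: 1 + 2 + 6 + 2 = 11 kilobases.
Conjugate update: add total count to the shape and total exposure to the rate, giving Gamma(120, 20).
Posterior mean = α'/β' = 120/20 = 6.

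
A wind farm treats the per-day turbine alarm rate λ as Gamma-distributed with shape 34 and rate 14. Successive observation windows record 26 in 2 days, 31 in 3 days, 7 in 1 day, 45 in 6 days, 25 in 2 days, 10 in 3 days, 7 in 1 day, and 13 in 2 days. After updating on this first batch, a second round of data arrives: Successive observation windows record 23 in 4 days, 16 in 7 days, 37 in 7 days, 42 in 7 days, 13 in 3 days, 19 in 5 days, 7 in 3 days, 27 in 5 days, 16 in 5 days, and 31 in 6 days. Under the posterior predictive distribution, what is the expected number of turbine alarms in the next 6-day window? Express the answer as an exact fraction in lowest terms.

1287/43

Total count: 26 + 31 + 7 + 45 + 25 + 10 + 7 + 13 = 164.
Total exposure: 2 + 3 + 1 + 6 + 2 + 3 + 1 + 2 = 20 days.
After the first batch: Gamma(34 + 164, 14 + 20) = Gamma(198, 34).
Total count: 23 + 16 + 37 + 42 + 13 + 19 + 7 + 27 + 16 + 31 = 231.
Total exposure: 4 + 7 + 7 + 7 + 3 + 5 + 3 + 5 + 5 + 6 = 52 days.
After the second batch: Gamma(198 + 231, 34 + 52) = Gamma(429, 86).
Predictive mean over a 6-day window = T·E[λ|data] = 6·429/86 = 1287/43.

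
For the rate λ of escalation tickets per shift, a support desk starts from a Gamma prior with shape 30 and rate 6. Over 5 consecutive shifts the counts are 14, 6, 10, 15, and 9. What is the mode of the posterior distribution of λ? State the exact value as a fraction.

83/11

Total count: 14 + 6 + 10 + 15 + 9 = 54.
Total exposure: 5 shifts.
Gamma(α, β) with Poisson data over total exposure Σt gives posterior Gamma(α+Σx, β+Σt) = Gamma(84, 11).
Posterior mode = (α'−1)/β' = 83/11.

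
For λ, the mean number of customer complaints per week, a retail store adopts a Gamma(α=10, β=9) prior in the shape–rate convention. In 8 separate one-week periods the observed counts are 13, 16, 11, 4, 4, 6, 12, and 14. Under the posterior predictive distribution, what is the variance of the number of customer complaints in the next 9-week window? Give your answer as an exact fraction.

Total count: 13 + 16 + 11 + 4 + 4 + 6 + 12 + 14 = 80.
Total exposure: 8 weeks.
Posterior: α' = 10 + 80 = 90, β' = 9 + 8 = 17.
The posterior predictive for a window of length T is Negative Binomial with variance T·α'·(β'+T)/β'² = 9·90·26/289 = 21060/289.

21060/289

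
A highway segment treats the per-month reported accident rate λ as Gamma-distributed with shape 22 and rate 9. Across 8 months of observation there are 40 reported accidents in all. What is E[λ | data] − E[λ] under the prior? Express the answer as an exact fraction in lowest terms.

184/153

Total count 40 over total exposure 8 months.
Posterior: α' = 22 + 40 = 62, β' = 9 + 8 = 17.
Posterior mean = 62/17 = 62/17; prior mean = 22/9 = 22/9. Difference = 62/17 − 22/9 = 184/153.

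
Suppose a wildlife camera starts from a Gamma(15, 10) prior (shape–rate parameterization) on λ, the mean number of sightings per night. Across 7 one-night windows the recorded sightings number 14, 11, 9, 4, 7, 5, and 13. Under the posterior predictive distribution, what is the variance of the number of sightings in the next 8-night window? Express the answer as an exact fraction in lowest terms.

15600/289

Total count: 14 + 11 + 9 + 4 + 7 + 5 + 13 = 63.
Total exposure: 7 nights.
Gamma(α, β) with Poisson data over total exposure Σt gives posterior Gamma(α+Σx, β+Σt) = Gamma(78, 17).
The posterior predictive for a window of length T is Negative Binomial with variance T·α'·(β'+T)/β'² = 8·78·25/289 = 15600/289.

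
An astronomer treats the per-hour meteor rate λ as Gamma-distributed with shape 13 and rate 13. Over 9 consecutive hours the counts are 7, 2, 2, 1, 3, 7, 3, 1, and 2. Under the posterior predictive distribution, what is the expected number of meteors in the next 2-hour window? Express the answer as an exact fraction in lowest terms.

Total count: 7 + 2 + 2 + 1 + 3 + 7 + 3 + 1 + 2 = 28.
Total exposure: 9 hours.
The Gamma prior is conjugate for the Poisson rate, so λ | data ~ Gamma(13+28, 13+9) = Gamma(41, 22).
Predictive mean over a 2-hour window = T·E[λ|data] = 2·41/22 = 41/11.

41/11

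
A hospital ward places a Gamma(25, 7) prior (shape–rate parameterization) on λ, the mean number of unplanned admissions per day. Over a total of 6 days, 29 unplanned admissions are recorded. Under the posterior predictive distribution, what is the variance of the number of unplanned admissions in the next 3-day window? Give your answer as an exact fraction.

2592/169

Total count 29 over total exposure 6 days.
Gamma(α, β) with Poisson data over total exposure Σt gives posterior Gamma(α+Σx, β+Σt) = Gamma(54, 13).
The posterior predictive for a window of length T is Negative Binomial with variance T·α'·(β'+T)/β'² = 3·54·16/169 = 2592/169.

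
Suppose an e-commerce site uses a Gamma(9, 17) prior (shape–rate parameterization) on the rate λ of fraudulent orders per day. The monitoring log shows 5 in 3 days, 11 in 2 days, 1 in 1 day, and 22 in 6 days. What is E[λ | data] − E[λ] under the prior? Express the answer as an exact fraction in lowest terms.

Total count: 5 + 11 + 1 + 22 = 39.
Total exposure: 3 + 2 + 1 + 6 = 12 days.
Conjugate update: add total count to the shape and total exposure to the rate, giving Gamma(48, 29).
Posterior mean = 48/29 = 48/29; prior mean = 9/17 = 9/17. Difference = 48/29 − 9/17 = 555/493.

555/493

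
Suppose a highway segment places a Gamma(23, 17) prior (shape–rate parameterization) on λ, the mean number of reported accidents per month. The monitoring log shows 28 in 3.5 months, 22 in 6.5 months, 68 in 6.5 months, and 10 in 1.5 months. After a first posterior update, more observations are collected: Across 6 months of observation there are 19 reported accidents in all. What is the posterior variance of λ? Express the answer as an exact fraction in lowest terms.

Total count: 28 + 22 + 68 + 10 = 128.
Total exposure: 3.5 + 6.5 + 6.5 + 1.5 = 18 months.
After the first batch: Gamma(23 + 128, 17 + 18) = Gamma(151, 35).
Total count 19 over total exposure 6 months.
After the second batch: Gamma(151 + 19, 35 + 6) = Gamma(170, 41).
Posterior variance = α'/β'² = 170/1681.

170/1681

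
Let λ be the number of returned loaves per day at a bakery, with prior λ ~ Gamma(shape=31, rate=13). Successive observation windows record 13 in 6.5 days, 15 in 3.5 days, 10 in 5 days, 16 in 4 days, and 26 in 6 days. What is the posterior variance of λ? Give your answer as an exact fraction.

Total count: 13 + 15 + 10 + 16 + 26 = 80.
Total exposure: 6.5 + 3.5 + 5 + 4 + 6 = 25 days.
The Gamma prior is conjugate for the Poisson rate, so λ | data ~ Gamma(31+80, 13+25) = Gamma(111, 38).
Posterior variance = α'/β'² = 111/1444.

111/1444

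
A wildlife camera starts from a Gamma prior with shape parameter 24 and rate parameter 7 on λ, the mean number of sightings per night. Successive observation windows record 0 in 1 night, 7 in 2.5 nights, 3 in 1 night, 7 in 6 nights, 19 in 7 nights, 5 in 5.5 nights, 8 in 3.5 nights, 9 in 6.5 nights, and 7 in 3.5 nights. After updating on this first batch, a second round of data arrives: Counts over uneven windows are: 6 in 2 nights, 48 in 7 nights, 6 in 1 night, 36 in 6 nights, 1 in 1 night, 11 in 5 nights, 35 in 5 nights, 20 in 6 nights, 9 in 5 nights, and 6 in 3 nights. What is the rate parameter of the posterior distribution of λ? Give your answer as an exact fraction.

169/2

Total count: 0 + 7 + 3 + 7 + 19 + 5 + 8 + 9 + 7 = 65.
Total exposure: 1 + 2.5 + 1 + 6 + 7 + 5.5 + 3.5 + 6.5 + 3.5 = 36.5 nights.
After the first batch: Gamma(24 + 65, 7 + 36.5) = Gamma(89, 87/2).
Total count: 6 + 48 + 6 + 36 + 1 + 11 + 35 + 20 + 9 + 6 = 178.
Total exposure: 2 + 7 + 1 + 6 + 1 + 5 + 5 + 6 + 5 + 3 = 41 nights.
After the second batch: Gamma(89 + 178, 87/2 + 41) = Gamma(267, 169/2).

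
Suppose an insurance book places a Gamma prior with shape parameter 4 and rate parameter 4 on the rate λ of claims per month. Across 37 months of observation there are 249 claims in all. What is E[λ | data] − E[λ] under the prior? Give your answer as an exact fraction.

Total count 249 over total exposure 37 months.
Conjugate update: add total count to the shape and total exposure to the rate, giving Gamma(253, 41).
Posterior mean = 253/41 = 253/41; prior mean = 4/4 = 1. Difference = 253/41 − 1 = 212/41.

212/41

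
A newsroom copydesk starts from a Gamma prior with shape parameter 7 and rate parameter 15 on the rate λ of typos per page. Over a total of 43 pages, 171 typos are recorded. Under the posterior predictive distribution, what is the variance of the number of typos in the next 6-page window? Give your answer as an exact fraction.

Total count 171 over total exposure 43 pages.
Conjugate update: add total count to the shape and total exposure to the rate, giving Gamma(178, 58).
The posterior predictive for a window of length T is Negative Binomial with variance T·α'·(β'+T)/β'² = 6·178·64/3364 = 17088/841.

17088/841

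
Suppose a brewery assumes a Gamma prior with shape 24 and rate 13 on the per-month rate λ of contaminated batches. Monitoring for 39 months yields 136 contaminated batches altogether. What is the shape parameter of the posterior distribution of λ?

Total count 136 over total exposure 39 months.
Gamma(α, β) with Poisson data over total exposure Σt gives posterior Gamma(α+Σx, β+Σt) = Gamma(160, 52).

160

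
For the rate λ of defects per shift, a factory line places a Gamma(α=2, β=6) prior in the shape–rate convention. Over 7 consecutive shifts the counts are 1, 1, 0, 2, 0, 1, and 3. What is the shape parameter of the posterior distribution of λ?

10

Total count: 1 + 1 + 0 + 2 + 0 + 1 + 3 = 8.
Total exposure: 7 shifts.
The Gamma prior is conjugate for the Poisson rate, so λ | data ~ Gamma(2+8, 6+7) = Gamma(10, 13).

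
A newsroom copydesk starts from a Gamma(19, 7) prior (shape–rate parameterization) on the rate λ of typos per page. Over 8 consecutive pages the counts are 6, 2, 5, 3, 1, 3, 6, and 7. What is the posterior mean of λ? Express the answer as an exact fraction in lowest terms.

52/15

Total count: 6 + 2 + 5 + 3 + 1 + 3 + 6 + 7 = 33.
Total exposure: 8 pages.
Conjugate update: add total count to the shape and total exposure to the rate, giving Gamma(52, 15).
Posterior mean = α'/β' = 52/15.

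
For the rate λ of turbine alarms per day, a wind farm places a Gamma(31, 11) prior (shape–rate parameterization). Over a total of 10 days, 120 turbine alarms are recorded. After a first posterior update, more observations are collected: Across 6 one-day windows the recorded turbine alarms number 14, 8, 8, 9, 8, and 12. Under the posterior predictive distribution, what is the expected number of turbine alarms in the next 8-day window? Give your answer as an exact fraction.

560/9

Total count 120 over total exposure 10 days.
After the first batch: Gamma(31 + 120, 11 + 10) = Gamma(151, 21).
Total count: 14 + 8 + 8 + 9 + 8 + 12 = 59.
Total exposure: 6 days.
After the second batch: Gamma(151 + 59, 21 + 6) = Gamma(210, 27).
Predictive mean over an 8-day window = T·E[λ|data] = 8·210/27 = 560/9.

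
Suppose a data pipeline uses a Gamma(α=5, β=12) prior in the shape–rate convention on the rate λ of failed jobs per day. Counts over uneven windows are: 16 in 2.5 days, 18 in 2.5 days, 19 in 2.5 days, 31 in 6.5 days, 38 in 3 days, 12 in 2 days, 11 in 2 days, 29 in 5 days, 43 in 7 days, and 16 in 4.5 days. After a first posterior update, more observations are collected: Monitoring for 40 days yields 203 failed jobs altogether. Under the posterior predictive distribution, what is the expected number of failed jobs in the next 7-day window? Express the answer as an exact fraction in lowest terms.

Total count: 16 + 18 + 19 + 31 + 38 + 12 + 11 + 29 + 43 + 16 = 233.
Total exposure: 2.5 + 2.5 + 2.5 + 6.5 + 3 + 2 + 2 + 5 + 7 + 4.5 = 37.5 days.
After the first batch: Gamma(5 + 233, 12 + 37.5) = Gamma(238, 99/2).
Total count 203 over total exposure 40 days.
After the second batch: Gamma(238 + 203, 99/2 + 40) = Gamma(441, 179/2).
Predictive mean over a 7-day window = T·E[λ|data] = 7·441/(179/2) = 6174/179.

6174/179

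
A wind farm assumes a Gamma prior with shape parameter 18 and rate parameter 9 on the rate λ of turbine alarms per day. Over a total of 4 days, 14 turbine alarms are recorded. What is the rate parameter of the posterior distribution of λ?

Total count 14 over total exposure 4 days.
By Gamma–Poisson conjugacy, the posterior is Gamma(α + Σx, β + Σt) = Gamma(18 + 14, 9 + 4) = Gamma(32, 13).

13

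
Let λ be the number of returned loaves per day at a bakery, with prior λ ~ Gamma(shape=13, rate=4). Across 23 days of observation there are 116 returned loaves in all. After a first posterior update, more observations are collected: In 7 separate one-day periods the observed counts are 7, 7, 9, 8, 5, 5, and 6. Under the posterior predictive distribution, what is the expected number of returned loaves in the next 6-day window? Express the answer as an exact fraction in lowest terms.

Total count 116 over total exposure 23 days.
After the first batch: Gamma(13 + 116, 4 + 23) = Gamma(129, 27).
Total count: 7 + 7 + 9 + 8 + 5 + 5 + 6 = 47.
Total exposure: 7 days.
After the second batch: Gamma(129 + 47, 27 + 7) = Gamma(176, 34).
Predictive mean over a 6-day window = T·E[λ|data] = 6·176/34 = 528/17.

528/17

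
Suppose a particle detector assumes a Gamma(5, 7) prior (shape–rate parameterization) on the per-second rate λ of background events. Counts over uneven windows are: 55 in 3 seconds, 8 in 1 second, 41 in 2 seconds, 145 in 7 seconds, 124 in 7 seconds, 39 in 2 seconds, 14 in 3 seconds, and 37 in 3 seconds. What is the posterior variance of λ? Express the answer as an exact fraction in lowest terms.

Total count: 55 + 8 + 41 + 145 + 124 + 39 + 14 + 37 = 463.
Total exposure: 3 + 1 + 2 + 7 + 7 + 2 + 3 + 3 = 28 seconds.
Conjugate update: add total count to the shape and total exposure to the rate, giving Gamma(468, 35).
Posterior variance = α'/β'² = 468/1225.

468/1225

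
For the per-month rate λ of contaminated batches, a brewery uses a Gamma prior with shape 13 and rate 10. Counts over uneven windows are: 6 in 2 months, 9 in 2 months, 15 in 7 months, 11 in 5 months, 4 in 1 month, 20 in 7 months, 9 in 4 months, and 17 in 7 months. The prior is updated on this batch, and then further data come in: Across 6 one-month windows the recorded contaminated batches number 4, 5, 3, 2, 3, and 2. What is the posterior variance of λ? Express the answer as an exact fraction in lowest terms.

41/867

Total count: 6 + 9 + 15 + 11 + 4 + 20 + 9 + 17 = 91.
Total exposure: 2 + 2 + 7 + 5 + 1 + 7 + 4 + 7 = 35 months.
After the first batch: Gamma(13 + 91, 10 + 35) = Gamma(104, 45).
Total count: 4 + 5 + 3 + 2 + 3 + 2 = 19.
Total exposure: 6 months.
After the second batch: Gamma(104 + 19, 45 + 6) = Gamma(123, 51).
Posterior variance = α'/β'² = 123/2601 = 41/867.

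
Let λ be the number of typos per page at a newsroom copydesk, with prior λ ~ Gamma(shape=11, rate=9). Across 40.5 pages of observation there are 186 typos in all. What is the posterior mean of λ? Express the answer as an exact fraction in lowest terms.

394/99

Total count 186 over total exposure 40.5 pages.
Posterior: α' = 11 + 186 = 197, β' = 9 + 40.5 = 99/2.
Posterior mean = α'/β' = 197/(99/2) = 394/99.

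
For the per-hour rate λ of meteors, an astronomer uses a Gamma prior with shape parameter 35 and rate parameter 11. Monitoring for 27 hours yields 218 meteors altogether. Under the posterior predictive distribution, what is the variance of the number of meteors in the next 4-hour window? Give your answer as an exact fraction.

Total count 218 over total exposure 27 hours.
Conjugate update: add total count to the shape and total exposure to the rate, giving Gamma(253, 38).
The posterior predictive for a window of length T is Negative Binomial with variance T·α'·(β'+T)/β'² = 4·253·42/1444 = 10626/361.

10626/361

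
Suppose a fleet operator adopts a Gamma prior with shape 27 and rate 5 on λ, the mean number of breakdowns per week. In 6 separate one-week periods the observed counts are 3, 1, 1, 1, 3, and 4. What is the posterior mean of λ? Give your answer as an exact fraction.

Total count: 3 + 1 + 1 + 1 + 3 + 4 = 13.
Total exposure: 6 weeks.
Posterior: α' = 27 + 13 = 40, β' = 5 + 6 = 11.
Posterior mean = α'/β' = 40/11.

40/11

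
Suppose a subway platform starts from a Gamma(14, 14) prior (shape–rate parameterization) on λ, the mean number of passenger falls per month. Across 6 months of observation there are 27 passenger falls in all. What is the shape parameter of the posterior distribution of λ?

41

Total count 27 over total exposure 6 months.
Gamma(α, β) with Poisson data over total exposure Σt gives posterior Gamma(α+Σx, β+Σt) = Gamma(41, 20).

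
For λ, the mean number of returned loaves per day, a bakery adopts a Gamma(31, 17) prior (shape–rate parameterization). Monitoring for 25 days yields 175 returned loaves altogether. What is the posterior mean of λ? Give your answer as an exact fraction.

103/21

Total count 175 over total exposure 25 days.
Posterior: α' = 31 + 175 = 206, β' = 17 + 25 = 42.
Posterior mean = α'/β' = 206/42 = 103/21.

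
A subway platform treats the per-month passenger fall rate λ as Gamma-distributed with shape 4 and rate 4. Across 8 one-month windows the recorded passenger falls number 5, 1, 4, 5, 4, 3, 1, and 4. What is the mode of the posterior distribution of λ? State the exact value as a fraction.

Total count: 5 + 1 + 4 + 5 + 4 + 3 + 1 + 4 = 27.
Total exposure: 8 months.
By Gamma–Poisson conjugacy, the posterior is Gamma(α + Σx, β + Σt) = Gamma(4 + 27, 4 + 8) = Gamma(31, 12).
Posterior mode = (α'−1)/β' = 30/12 = 5/2.

5/2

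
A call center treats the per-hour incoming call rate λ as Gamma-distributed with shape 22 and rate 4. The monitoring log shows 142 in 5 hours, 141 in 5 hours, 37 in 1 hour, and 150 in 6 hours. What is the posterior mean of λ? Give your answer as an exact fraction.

164/7

Total count: 142 + 141 + 37 + 150 = 470.
Total exposure: 5 + 5 + 1 + 6 = 17 hours.
Conjugate update: add total count to the shape and total exposure to the rate, giving Gamma(492, 21).
Posterior mean = α'/β' = 492/21 = 164/7.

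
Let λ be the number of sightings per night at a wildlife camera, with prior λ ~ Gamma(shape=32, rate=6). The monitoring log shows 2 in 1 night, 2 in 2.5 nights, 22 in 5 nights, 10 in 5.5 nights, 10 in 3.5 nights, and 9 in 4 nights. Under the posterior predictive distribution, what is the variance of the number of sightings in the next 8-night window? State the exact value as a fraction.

98832/3025

Total count: 2 + 2 + 22 + 10 + 10 + 9 = 55.
Total exposure: 1 + 2.5 + 5 + 5.5 + 3.5 + 4 = 21.5 nights.
Conjugate update: add total count to the shape and total exposure to the rate, giving Gamma(87, 55/2).
The posterior predictive for a window of length T is Negative Binomial with variance T·α'·(β'+T)/β'² = 8·87·(71/2)/(3025/4) = 98832/3025.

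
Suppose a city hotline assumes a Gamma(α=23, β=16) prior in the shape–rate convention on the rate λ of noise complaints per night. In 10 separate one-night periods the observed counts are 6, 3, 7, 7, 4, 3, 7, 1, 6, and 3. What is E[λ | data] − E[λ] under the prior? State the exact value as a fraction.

Total count: 6 + 3 + 7 + 7 + 4 + 3 + 7 + 1 + 6 + 3 = 47.
Total exposure: 10 nights.
Posterior: α' = 23 + 47 = 70, β' = 16 + 10 = 26.
Posterior mean = 70/26 = 35/13; prior mean = 23/16 = 23/16. Difference = 35/13 − 23/16 = 261/208.

261/208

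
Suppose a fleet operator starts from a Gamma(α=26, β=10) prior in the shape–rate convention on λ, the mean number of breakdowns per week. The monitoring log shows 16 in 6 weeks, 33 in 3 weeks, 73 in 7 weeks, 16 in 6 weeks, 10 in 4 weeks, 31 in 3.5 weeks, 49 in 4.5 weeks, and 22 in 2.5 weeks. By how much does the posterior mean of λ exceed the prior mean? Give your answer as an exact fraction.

Total count: 16 + 33 + 73 + 16 + 10 + 31 + 49 + 22 = 250.
Total exposure: 6 + 3 + 7 + 6 + 4 + 3.5 + 4.5 + 2.5 = 36.5 weeks.
Gamma(α, β) with Poisson data over total exposure Σt gives posterior Gamma(α+Σx, β+Σt) = Gamma(276, 93/2).
Posterior mean = 276/(93/2) = 184/31; prior mean = 26/10 = 13/5. Difference = 184/31 − 13/5 = 517/155.

517/155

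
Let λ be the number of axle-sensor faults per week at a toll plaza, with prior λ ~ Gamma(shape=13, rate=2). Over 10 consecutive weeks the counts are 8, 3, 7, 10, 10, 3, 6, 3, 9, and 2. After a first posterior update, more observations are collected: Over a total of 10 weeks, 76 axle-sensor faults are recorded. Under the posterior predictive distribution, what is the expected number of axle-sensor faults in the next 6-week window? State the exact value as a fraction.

Total count: 8 + 3 + 7 + 10 + 10 + 3 + 6 + 3 + 9 + 2 = 61.
Total exposure: 10 weeks.
After the first batch: Gamma(13 + 61, 2 + 10) = Gamma(74, 12).
Total count 76 over total exposure 10 weeks.
After the second batch: Gamma(74 + 76, 12 + 10) = Gamma(150, 22).
Predictive mean over a 6-week window = T·E[λ|data] = 6·150/22 = 450/11.

450/11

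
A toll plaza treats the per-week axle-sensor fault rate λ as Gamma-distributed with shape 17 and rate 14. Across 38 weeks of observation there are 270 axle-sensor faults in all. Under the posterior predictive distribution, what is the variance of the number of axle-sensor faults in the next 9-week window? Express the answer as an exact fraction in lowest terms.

Total count 270 over total exposure 38 weeks.
By Gamma–Poisson conjugacy, the posterior is Gamma(α + Σx, β + Σt) = Gamma(17 + 270, 14 + 38) = Gamma(287, 52).
The posterior predictive for a window of length T is Negative Binomial with variance T·α'·(β'+T)/β'² = 9·287·61/2704 = 157563/2704.

157563/2704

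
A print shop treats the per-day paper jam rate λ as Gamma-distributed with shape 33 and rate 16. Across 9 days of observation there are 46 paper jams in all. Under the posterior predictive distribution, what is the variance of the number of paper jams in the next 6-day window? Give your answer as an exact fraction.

14694/625

Total count 46 over total exposure 9 days.
Conjugate update: add total count to the shape and total exposure to the rate, giving Gamma(79, 25).
The posterior predictive for a window of length T is Negative Binomial with variance T·α'·(β'+T)/β'² = 6·79·31/625 = 14694/625.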